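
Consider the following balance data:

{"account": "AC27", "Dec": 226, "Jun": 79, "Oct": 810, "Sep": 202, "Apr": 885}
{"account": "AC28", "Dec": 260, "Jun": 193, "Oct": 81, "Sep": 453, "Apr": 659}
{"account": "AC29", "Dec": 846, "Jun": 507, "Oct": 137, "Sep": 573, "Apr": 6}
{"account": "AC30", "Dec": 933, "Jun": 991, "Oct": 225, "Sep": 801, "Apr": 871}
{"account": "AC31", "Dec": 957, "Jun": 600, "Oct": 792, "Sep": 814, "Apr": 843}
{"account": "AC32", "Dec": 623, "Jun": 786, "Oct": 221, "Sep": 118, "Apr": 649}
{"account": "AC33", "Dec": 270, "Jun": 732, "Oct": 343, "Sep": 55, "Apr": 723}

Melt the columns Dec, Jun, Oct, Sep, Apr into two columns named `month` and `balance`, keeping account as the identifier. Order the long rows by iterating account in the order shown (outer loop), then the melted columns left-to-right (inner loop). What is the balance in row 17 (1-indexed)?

35 rows total (7 × 5). Row 17: index ⌊(17-1)/5⌋ = 3 into account → AC30; (17-1) mod 5 = 1 into the melted columns → Jun.
So row 17 is (AC30, Jun, 991); balance = 991.

991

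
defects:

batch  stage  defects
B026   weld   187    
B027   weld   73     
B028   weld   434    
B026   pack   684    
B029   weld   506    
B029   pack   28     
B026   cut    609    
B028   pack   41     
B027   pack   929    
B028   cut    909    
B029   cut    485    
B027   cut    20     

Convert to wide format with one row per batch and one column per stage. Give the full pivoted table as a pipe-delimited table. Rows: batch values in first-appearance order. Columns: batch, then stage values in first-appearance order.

| batch | weld | pack | cut |
| B026 | 187 | 684 | 609 |
| B027 | 73 | 929 | 20 |
| B028 | 434 | 41 | 909 |
| B029 | 506 | 28 | 485 |

Columns: batch plus the 3 distinct stage values (weld, pack, cut).
For example, row B026 column weld takes defects=187 from the long row (B026, weld).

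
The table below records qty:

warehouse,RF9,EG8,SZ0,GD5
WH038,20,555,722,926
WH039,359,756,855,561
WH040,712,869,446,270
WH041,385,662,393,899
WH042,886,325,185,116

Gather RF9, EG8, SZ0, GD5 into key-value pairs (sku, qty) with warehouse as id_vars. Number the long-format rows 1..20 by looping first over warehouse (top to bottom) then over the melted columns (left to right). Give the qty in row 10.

20 rows total (5 × 4). Row 10: index ⌊(10-1)/4⌋ = 2 into warehouse → WH040; (10-1) mod 4 = 1 into the melted columns → EG8.
So row 10 is (WH040, EG8, 869); qty = 869.

869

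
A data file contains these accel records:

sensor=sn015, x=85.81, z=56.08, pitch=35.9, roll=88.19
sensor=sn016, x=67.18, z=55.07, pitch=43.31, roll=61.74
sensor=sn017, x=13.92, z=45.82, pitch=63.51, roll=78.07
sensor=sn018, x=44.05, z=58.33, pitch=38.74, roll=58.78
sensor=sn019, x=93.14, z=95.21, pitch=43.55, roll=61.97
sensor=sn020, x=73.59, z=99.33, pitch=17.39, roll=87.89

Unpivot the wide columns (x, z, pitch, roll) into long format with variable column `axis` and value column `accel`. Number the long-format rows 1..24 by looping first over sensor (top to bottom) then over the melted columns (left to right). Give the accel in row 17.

24 rows total (6 × 4). Row 17: index ⌊(17-1)/4⌋ = 4 into sensor → sn019; (17-1) mod 4 = 0 into the melted columns → x.
So row 17 is (sn019, x, 93.14); accel = 93.14.

93.14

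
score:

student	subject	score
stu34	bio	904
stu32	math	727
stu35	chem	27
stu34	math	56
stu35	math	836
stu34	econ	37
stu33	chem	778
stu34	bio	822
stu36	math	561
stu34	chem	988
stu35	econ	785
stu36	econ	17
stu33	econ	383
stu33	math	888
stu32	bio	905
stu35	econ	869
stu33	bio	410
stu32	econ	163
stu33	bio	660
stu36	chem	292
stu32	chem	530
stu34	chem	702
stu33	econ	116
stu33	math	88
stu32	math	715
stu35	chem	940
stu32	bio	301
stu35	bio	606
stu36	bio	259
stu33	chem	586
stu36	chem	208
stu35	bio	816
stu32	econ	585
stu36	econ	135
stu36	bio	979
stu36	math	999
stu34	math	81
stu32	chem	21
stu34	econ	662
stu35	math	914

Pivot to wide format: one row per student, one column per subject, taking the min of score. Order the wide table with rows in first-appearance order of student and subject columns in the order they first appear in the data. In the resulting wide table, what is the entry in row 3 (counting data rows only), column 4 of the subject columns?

785

With rows in first-appearance order of student, row 3 is student=stu35. subject columns in first-appearance order: bio, math, chem, econ; column 4 is econ.
Long rows with student=stu35, subject=econ: min(785, 869) = 785.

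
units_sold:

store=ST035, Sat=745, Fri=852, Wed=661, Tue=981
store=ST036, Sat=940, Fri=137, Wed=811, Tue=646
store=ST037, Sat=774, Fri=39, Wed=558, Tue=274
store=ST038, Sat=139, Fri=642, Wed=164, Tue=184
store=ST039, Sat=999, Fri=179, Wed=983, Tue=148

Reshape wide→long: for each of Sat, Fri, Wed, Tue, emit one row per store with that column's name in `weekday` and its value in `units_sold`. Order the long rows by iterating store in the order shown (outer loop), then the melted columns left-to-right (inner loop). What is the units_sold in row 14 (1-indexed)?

642

20 rows total (5 × 4). Row 14: index ⌊(14-1)/4⌋ = 3 into store → ST038; (14-1) mod 4 = 1 into the melted columns → Fri.
So row 14 is (ST038, Fri, 642); units_sold = 642.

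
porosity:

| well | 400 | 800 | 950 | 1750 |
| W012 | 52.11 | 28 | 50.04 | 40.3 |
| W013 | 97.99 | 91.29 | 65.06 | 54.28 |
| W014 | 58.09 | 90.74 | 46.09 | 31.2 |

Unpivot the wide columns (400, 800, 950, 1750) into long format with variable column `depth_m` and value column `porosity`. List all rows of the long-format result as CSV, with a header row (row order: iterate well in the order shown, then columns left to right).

Each (well, column) pair becomes one row: 3 × 4 = 12 rows.
For example, (W012, 400) → porosity=52.11.

well,depth_m,porosity
W012,400,52.11
W012,800,28
W012,950,50.04
W012,1750,40.3
W013,400,97.99
W013,800,91.29
W013,950,65.06
W013,1750,54.28
W014,400,58.09
W014,800,90.74
W014,950,46.09
W014,1750,31.2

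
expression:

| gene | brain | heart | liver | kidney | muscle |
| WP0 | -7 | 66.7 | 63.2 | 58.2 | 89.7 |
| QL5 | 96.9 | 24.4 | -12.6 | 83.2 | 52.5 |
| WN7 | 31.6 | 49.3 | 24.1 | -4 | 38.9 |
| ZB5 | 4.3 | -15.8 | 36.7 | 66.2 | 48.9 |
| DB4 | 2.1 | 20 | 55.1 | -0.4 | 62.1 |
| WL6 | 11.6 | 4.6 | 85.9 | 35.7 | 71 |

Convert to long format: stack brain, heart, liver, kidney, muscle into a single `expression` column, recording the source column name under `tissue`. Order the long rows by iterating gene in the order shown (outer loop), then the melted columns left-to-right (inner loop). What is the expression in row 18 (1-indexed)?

36.7

30 rows total (6 × 5). Row 18: index ⌊(18-1)/5⌋ = 3 into gene → ZB5; (18-1) mod 5 = 2 into the melted columns → liver.
So row 18 is (ZB5, liver, 36.7); expression = 36.7.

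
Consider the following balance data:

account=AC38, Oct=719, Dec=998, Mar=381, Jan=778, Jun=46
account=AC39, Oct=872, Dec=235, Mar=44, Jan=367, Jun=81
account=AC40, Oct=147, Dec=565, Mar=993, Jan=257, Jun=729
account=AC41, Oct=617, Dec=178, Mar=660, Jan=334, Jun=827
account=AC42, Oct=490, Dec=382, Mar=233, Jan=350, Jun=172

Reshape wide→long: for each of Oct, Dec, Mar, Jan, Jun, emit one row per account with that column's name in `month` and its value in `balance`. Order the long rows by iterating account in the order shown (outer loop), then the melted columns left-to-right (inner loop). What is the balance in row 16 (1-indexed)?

25 rows total (5 × 5). Row 16: index ⌊(16-1)/5⌋ = 3 into account → AC41; (16-1) mod 5 = 0 into the melted columns → Oct.
So row 16 is (AC41, Oct, 617); balance = 617.

617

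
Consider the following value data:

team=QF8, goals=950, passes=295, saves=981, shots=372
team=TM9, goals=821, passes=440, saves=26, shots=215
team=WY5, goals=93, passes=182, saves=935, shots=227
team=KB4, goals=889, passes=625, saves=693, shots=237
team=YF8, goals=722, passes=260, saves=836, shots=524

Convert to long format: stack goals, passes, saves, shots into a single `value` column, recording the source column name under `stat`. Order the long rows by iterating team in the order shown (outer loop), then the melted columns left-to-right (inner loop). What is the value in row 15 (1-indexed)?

20 rows total (5 × 4). Row 15: index ⌊(15-1)/4⌋ = 3 into team → KB4; (15-1) mod 4 = 2 into the melted columns → saves.
So row 15 is (KB4, saves, 693); value = 693.

693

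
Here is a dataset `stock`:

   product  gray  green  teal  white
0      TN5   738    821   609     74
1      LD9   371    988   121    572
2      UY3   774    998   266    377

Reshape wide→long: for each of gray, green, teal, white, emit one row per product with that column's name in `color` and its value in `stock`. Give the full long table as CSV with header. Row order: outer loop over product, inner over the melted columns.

product,color,stock
TN5,gray,738
TN5,green,821
TN5,teal,609
TN5,white,74
LD9,gray,371
LD9,green,988
LD9,teal,121
LD9,white,572
UY3,gray,774
UY3,green,998
UY3,teal,266
UY3,white,377

Each (product, column) pair becomes one row: 3 × 4 = 12 rows.
For example, (TN5, gray) → stock=738.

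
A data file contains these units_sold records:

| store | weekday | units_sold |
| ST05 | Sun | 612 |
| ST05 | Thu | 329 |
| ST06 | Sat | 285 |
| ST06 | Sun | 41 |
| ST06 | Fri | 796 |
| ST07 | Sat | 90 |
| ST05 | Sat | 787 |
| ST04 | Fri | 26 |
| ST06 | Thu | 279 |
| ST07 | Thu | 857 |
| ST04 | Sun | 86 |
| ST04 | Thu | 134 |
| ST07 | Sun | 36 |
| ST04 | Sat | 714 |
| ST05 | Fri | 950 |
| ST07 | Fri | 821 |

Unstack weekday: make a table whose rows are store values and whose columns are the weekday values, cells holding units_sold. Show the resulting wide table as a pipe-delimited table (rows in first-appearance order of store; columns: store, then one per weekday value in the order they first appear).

| store | Sun | Thu | Sat | Fri |
| ST05 | 612 | 329 | 787 | 950 |
| ST06 | 41 | 279 | 285 | 796 |
| ST07 | 36 | 857 | 90 | 821 |
| ST04 | 86 | 134 | 714 | 26 |

Columns: store plus the 4 distinct weekday values (Sun, Thu, Sat, Fri).
For example, row ST05 column Sun takes units_sold=612 from the long row (ST05, Sun).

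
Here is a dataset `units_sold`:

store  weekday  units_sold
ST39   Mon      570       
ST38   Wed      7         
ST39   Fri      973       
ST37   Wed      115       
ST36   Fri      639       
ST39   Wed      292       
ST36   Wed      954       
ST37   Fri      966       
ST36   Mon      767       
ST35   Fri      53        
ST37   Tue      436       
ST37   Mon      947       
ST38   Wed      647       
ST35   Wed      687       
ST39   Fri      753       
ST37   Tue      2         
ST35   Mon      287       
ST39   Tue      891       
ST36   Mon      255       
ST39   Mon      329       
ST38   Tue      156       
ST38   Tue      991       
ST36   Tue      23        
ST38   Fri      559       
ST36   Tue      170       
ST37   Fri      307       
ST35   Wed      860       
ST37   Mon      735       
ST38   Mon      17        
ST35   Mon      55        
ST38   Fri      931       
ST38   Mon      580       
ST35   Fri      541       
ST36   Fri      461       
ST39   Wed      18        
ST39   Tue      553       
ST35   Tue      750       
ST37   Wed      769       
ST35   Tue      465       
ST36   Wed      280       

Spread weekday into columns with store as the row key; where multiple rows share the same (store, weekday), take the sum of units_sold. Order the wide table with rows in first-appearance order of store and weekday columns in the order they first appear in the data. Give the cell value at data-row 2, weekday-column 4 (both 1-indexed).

With rows in first-appearance order of store, row 2 is store=ST38. weekday columns in first-appearance order: Mon, Wed, Fri, Tue; column 4 is Tue.
Long rows with store=ST38, weekday=Tue: 156 + 991 = 1147.

1147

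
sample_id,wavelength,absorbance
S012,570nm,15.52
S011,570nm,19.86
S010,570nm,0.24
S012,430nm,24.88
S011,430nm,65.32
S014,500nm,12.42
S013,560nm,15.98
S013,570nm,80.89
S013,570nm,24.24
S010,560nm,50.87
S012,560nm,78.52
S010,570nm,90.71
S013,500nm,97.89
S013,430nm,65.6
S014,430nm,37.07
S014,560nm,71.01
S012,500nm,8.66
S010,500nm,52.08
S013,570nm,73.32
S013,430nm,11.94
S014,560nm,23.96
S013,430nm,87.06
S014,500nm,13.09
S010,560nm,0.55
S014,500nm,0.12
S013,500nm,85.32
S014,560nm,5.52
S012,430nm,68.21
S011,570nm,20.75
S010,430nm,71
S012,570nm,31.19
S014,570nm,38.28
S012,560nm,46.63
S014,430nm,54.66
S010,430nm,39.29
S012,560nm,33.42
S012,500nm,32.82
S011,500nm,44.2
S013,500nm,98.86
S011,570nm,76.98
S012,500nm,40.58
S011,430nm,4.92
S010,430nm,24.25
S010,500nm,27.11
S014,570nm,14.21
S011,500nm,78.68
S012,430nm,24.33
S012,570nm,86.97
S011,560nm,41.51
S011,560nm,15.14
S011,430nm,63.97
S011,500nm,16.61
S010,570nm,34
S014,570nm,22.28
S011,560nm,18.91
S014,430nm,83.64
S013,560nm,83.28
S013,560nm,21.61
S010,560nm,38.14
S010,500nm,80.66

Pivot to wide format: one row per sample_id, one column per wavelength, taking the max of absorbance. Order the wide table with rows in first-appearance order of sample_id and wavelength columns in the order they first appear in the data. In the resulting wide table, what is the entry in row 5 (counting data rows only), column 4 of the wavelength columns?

83.28

With rows in first-appearance order of sample_id, row 5 is sample_id=S013. wavelength columns in first-appearance order: 570nm, 430nm, 500nm, 560nm; column 4 is 560nm.
Long rows with sample_id=S013, wavelength=560nm: max(15.98, 83.28, 21.61) = 83.28.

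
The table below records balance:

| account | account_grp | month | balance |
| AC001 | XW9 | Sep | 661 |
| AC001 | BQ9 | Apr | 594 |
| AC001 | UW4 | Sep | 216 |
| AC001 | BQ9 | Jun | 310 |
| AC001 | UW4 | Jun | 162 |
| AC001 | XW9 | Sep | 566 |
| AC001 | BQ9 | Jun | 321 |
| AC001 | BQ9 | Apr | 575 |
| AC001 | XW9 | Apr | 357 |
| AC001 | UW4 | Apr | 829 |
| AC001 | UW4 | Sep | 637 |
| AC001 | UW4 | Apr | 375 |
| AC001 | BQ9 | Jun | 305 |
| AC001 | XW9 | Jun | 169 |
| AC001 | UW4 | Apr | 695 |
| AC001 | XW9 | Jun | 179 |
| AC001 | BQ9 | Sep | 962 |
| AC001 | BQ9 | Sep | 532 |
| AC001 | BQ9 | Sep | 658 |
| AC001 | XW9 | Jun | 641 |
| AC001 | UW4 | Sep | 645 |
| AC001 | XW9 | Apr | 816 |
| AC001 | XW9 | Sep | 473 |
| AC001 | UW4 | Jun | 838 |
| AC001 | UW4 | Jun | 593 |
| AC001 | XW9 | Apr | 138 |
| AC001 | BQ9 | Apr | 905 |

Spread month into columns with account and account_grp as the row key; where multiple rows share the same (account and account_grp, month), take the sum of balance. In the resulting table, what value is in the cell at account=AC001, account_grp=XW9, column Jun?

989

Rows with account=AC001, account_grp=XW9 and month=Jun: balance values are 169, 179, 641.
169 + 179 + 641 = 989.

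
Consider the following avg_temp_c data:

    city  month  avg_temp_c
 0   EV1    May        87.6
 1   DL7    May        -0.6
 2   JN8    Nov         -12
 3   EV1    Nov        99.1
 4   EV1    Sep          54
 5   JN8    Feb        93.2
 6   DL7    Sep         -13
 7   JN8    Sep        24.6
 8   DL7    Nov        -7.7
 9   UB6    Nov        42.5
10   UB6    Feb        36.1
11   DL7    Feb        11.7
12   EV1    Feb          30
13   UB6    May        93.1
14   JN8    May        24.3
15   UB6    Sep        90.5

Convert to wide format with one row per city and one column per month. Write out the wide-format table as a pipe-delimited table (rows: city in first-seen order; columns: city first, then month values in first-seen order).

| city | May | Nov | Sep | Feb |
| EV1 | 87.6 | 99.1 | 54 | 30 |
| DL7 | -0.6 | -7.7 | -13 | 11.7 |
| JN8 | 24.3 | -12 | 24.6 | 93.2 |
| UB6 | 93.1 | 42.5 | 90.5 | 36.1 |

Columns: city plus the 4 distinct month values (May, Nov, Sep, Feb).
For example, row EV1 column May takes avg_temp_c=87.6 from the long row (EV1, May).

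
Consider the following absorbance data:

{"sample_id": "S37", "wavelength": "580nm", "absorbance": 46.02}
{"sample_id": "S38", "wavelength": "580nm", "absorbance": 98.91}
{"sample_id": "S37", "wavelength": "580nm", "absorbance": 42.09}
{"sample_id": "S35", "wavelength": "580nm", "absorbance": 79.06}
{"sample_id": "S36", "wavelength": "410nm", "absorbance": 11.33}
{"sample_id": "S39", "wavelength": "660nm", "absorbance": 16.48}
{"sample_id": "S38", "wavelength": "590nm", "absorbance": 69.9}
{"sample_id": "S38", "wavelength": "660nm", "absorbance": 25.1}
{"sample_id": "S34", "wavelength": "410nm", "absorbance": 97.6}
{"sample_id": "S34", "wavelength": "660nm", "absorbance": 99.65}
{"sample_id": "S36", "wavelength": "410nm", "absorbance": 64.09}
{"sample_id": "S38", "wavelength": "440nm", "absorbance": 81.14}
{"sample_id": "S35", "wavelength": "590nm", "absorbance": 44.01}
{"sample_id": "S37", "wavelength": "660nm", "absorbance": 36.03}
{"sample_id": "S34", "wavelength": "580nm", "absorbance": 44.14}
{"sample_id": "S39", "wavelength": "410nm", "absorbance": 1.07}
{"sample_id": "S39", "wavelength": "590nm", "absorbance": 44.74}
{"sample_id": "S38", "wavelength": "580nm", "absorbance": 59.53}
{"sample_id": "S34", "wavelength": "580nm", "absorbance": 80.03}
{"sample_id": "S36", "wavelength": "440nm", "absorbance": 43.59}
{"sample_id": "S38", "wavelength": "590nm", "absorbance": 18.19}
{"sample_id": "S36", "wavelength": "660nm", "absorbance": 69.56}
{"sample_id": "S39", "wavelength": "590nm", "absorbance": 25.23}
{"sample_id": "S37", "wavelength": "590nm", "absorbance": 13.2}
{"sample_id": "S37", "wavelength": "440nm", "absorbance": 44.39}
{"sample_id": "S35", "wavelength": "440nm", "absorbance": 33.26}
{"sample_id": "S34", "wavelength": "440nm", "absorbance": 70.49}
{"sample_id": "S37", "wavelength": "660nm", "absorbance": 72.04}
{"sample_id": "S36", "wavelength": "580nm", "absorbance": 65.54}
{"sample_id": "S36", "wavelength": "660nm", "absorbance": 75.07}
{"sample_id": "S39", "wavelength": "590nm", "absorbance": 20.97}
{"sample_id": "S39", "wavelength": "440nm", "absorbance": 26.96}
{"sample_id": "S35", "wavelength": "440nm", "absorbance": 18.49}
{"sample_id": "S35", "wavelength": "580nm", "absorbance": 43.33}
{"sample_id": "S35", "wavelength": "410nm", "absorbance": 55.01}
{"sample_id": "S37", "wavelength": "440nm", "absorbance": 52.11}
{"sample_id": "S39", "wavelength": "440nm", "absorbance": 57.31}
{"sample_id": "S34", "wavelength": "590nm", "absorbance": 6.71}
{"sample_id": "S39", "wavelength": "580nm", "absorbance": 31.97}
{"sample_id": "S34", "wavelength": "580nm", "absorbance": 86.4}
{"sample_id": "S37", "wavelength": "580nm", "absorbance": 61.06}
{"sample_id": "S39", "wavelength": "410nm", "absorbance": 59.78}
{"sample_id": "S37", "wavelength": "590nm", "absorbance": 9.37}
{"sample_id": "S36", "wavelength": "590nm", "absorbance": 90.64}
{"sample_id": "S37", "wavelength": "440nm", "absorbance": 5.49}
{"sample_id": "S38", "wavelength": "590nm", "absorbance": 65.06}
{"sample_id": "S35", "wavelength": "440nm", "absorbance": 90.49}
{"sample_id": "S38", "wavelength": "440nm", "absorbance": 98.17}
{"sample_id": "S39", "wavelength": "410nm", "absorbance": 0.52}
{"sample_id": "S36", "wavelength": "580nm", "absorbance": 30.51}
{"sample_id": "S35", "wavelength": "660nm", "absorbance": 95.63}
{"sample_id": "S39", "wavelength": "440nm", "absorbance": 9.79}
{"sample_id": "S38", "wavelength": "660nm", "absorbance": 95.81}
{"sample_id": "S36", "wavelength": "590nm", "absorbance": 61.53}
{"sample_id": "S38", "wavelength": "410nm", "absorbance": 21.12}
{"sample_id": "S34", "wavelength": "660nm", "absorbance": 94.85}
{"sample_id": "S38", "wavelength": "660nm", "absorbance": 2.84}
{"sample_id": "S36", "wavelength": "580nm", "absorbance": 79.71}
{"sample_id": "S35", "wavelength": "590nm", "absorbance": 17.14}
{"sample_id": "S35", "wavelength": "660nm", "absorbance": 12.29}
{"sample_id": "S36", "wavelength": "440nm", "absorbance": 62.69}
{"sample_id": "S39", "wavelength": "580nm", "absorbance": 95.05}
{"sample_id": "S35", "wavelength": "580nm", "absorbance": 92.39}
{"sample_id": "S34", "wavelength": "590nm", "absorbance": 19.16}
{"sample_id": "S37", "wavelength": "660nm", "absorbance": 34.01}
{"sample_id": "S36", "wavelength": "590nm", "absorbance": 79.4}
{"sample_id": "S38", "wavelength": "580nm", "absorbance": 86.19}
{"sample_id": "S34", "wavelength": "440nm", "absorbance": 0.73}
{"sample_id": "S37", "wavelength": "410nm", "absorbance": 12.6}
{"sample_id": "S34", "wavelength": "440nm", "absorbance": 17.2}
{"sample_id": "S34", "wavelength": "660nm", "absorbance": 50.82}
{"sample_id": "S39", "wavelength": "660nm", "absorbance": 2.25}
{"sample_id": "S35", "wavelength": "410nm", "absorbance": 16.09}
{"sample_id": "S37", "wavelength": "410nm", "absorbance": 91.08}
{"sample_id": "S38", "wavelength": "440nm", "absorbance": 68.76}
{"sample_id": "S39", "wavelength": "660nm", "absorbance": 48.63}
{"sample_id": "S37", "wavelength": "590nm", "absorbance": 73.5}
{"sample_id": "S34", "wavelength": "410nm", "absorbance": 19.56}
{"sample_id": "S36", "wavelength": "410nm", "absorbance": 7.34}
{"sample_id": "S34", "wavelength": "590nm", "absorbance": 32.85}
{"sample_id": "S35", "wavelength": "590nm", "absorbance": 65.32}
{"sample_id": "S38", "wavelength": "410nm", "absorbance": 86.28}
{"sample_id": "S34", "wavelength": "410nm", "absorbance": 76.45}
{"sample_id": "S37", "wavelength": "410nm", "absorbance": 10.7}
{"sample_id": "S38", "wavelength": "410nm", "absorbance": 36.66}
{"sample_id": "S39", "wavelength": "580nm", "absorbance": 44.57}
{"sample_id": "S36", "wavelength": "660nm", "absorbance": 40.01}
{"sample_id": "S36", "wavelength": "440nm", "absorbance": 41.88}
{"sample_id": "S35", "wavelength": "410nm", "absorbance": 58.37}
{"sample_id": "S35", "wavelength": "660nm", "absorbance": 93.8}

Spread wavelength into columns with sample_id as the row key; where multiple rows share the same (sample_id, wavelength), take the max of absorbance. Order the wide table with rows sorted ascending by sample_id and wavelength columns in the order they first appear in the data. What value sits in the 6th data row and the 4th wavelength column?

With rows sorted ascending by sample_id, row 6 is sample_id=S39. wavelength columns in first-appearance order: 580nm, 410nm, 660nm, 590nm, 440nm; column 4 is 590nm.
Long rows with sample_id=S39, wavelength=590nm: max(44.74, 25.23, 20.97) = 44.74.

44.74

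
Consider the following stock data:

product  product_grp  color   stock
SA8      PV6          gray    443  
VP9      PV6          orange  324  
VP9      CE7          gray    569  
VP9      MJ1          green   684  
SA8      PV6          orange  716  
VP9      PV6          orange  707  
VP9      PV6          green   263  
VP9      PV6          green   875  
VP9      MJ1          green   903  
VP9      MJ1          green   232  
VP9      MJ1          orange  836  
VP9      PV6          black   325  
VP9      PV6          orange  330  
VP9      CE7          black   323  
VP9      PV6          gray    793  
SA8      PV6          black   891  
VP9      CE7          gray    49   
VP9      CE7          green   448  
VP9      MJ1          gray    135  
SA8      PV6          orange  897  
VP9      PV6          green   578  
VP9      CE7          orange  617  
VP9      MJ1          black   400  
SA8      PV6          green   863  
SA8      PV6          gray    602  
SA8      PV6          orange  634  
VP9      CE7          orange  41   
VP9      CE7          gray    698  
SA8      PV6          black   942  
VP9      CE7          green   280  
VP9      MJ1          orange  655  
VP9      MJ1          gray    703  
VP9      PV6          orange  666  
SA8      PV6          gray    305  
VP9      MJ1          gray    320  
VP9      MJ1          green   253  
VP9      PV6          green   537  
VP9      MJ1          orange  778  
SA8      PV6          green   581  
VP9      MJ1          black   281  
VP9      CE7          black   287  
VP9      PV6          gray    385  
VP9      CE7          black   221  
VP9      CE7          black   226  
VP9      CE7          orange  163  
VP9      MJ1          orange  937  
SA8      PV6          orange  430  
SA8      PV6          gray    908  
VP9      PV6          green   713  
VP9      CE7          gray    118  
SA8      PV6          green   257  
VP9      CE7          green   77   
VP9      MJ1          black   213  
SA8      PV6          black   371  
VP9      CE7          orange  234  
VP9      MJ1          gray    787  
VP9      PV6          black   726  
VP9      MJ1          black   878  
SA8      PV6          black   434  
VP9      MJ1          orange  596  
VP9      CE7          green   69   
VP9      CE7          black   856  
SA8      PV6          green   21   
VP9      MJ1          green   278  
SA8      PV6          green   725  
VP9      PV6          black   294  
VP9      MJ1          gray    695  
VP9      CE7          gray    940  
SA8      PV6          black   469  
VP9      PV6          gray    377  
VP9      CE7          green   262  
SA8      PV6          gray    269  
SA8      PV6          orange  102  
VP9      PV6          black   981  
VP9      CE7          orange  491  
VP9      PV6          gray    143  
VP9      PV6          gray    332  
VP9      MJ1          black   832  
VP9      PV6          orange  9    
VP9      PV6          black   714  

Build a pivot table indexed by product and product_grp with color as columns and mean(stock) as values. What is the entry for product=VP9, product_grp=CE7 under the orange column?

309.20

Rows with product=VP9, product_grp=CE7 and color=orange: stock values are 617, 41, 163, 234, 491.
(617 + 41 + 163 + 234 + 491) / 5 = 309.20.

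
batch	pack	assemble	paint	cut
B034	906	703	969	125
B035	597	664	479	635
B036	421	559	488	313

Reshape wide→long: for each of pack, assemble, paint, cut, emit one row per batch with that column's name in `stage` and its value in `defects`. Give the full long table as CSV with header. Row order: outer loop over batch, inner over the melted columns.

batch,stage,defects
B034,pack,906
B034,assemble,703
B034,paint,969
B034,cut,125
B035,pack,597
B035,assemble,664
B035,paint,479
B035,cut,635
B036,pack,421
B036,assemble,559
B036,paint,488
B036,cut,313

Each (batch, column) pair becomes one row: 3 × 4 = 12 rows.
For example, (B034, pack) → defects=906.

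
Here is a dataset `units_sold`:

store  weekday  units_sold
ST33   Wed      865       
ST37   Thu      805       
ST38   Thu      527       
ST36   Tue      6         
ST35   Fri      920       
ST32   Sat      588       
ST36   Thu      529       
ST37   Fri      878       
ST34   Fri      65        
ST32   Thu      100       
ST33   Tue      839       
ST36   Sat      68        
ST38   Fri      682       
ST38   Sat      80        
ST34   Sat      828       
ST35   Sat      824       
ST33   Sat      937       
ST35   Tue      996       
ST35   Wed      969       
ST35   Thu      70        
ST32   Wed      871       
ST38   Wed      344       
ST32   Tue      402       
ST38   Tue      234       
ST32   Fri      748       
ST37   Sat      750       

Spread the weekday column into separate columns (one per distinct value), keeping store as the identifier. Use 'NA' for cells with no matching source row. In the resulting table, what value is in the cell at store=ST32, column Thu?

100

The long row with store=ST32, weekday=Thu has units_sold=100.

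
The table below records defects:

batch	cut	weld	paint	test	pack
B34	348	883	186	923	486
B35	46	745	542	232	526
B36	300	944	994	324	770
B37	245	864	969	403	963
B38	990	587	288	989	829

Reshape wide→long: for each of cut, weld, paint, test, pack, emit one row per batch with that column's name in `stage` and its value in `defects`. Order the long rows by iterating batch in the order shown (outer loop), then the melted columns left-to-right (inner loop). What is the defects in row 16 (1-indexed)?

245

25 rows total (5 × 5). Row 16: index ⌊(16-1)/5⌋ = 3 into batch → B37; (16-1) mod 5 = 0 into the melted columns → cut.
So row 16 is (B37, cut, 245); defects = 245.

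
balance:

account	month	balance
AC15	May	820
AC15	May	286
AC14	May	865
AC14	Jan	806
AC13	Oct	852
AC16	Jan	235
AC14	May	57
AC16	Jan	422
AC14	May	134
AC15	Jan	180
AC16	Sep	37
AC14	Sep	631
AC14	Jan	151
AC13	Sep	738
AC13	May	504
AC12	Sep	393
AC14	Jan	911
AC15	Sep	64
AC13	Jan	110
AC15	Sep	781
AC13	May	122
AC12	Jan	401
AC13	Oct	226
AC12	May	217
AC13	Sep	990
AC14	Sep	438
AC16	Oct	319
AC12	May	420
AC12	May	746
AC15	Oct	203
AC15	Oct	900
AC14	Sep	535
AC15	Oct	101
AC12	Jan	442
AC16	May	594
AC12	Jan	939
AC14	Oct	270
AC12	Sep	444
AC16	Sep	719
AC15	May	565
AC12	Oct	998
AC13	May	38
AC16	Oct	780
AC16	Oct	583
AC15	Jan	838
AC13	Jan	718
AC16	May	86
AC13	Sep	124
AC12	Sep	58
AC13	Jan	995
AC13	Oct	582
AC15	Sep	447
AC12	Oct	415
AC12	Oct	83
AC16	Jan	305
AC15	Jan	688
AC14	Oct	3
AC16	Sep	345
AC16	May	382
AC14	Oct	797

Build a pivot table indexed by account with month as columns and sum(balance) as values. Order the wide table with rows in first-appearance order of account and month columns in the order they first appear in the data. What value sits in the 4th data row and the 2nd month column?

962

With rows in first-appearance order of account, row 4 is account=AC16. month columns in first-appearance order: May, Jan, Oct, Sep; column 2 is Jan.
Long rows with account=AC16, month=Jan: 235 + 422 + 305 = 962.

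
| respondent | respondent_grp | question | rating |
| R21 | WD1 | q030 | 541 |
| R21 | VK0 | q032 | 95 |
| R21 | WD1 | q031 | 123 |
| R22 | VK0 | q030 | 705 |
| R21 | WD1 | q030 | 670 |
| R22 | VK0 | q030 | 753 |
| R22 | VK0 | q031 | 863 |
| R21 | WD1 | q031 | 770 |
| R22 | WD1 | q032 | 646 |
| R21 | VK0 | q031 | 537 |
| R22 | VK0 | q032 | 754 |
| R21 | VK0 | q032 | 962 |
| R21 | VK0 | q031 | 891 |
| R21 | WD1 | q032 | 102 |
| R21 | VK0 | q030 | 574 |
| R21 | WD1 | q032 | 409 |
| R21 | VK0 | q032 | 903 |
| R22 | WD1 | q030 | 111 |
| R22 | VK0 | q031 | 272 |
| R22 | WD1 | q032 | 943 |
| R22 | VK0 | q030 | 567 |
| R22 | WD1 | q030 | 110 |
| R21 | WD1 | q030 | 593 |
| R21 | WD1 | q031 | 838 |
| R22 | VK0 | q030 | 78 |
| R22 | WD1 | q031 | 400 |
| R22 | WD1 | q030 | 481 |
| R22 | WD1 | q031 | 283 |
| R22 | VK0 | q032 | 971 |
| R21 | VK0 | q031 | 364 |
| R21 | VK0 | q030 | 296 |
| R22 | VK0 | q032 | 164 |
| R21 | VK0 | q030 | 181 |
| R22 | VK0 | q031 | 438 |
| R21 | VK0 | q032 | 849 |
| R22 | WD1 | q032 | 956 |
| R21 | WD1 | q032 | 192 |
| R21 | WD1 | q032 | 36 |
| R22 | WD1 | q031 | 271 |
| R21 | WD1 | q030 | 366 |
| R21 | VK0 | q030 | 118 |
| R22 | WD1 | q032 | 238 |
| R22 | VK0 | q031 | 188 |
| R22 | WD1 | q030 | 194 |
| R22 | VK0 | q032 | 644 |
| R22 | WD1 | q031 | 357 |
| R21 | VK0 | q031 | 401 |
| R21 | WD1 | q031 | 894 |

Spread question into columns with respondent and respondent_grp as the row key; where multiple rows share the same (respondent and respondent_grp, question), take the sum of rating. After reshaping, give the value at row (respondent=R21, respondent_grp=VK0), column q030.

1169

Rows with respondent=R21, respondent_grp=VK0 and question=q030: rating values are 574, 296, 181, 118.
574 + 296 + 181 + 118 = 1169.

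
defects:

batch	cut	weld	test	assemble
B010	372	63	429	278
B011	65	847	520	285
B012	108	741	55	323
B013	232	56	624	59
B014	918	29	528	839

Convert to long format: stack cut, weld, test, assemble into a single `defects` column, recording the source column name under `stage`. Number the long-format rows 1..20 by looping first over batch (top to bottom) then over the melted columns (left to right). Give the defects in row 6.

847

20 rows total (5 × 4). Row 6: index ⌊(6-1)/4⌋ = 1 into batch → B011; (6-1) mod 4 = 1 into the melted columns → weld.
So row 6 is (B011, weld, 847); defects = 847.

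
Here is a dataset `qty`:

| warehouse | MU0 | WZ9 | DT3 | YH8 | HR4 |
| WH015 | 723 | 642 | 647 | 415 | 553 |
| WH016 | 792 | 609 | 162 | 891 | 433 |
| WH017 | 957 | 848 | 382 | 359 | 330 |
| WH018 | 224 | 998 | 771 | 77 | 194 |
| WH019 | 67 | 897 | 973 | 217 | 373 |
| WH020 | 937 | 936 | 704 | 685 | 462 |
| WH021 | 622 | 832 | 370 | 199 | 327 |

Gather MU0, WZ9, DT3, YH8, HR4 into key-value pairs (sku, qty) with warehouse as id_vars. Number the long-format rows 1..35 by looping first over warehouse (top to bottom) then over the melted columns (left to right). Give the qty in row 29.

35 rows total (7 × 5). Row 29: index ⌊(29-1)/5⌋ = 5 into warehouse → WH020; (29-1) mod 5 = 3 into the melted columns → YH8.
So row 29 is (WH020, YH8, 685); qty = 685.

685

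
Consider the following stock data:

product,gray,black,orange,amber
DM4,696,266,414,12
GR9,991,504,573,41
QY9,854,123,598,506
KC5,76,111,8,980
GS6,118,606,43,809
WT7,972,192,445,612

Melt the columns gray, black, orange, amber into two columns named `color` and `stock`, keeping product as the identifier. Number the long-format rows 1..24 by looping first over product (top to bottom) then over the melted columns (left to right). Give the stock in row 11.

24 rows total (6 × 4). Row 11: index ⌊(11-1)/4⌋ = 2 into product → QY9; (11-1) mod 4 = 2 into the melted columns → orange.
So row 11 is (QY9, orange, 598); stock = 598.

598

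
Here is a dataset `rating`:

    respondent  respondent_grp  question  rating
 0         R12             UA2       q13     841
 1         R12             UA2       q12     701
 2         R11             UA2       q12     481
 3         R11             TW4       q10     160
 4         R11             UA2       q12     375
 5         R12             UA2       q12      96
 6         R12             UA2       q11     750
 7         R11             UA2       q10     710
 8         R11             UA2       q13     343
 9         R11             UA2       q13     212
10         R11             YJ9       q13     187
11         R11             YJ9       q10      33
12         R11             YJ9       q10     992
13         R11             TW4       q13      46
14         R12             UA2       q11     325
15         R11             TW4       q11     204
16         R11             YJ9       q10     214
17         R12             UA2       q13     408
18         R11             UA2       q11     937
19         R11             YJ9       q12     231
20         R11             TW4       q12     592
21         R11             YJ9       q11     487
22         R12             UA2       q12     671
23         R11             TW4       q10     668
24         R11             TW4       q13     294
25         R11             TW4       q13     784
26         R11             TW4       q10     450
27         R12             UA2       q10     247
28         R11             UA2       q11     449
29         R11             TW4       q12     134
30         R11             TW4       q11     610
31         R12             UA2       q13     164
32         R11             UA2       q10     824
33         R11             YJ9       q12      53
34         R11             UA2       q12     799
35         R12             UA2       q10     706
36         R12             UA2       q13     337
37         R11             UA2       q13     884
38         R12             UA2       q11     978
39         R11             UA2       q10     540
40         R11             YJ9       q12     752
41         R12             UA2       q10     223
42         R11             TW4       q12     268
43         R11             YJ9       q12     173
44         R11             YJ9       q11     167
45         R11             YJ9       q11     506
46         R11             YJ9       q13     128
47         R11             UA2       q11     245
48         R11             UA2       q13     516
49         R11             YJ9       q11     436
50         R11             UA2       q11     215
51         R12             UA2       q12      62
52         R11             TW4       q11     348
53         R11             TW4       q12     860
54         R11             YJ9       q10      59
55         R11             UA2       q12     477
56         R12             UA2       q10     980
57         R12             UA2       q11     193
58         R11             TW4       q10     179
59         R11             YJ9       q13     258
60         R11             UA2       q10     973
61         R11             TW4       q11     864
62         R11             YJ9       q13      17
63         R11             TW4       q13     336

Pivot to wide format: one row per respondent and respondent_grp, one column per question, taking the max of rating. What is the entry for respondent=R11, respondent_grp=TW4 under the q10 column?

668

Rows with respondent=R11, respondent_grp=TW4 and question=q10: rating values are 160, 668, 450, 179.
max(160, 668, 450, 179) = 668.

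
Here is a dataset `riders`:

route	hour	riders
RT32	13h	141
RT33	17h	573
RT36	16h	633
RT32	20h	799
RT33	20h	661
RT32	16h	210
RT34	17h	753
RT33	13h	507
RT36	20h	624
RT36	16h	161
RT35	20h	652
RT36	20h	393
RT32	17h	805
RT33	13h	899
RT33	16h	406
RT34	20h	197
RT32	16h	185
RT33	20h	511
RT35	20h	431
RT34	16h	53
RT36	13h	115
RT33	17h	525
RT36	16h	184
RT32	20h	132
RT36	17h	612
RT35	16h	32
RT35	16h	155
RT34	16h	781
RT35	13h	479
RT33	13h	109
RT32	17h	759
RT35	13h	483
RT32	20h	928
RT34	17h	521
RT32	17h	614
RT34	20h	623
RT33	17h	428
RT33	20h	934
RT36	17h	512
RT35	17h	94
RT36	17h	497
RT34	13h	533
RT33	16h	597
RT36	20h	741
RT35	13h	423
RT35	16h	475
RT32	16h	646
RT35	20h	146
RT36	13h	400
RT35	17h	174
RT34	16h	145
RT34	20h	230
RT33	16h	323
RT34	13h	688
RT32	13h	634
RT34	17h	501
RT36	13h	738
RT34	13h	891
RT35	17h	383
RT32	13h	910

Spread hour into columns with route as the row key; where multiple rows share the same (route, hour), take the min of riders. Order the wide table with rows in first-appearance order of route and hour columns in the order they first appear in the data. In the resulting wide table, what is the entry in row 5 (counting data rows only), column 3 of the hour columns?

32

With rows in first-appearance order of route, row 5 is route=RT35. hour columns in first-appearance order: 13h, 17h, 16h, 20h; column 3 is 16h.
Long rows with route=RT35, hour=16h: min(32, 155, 475) = 32.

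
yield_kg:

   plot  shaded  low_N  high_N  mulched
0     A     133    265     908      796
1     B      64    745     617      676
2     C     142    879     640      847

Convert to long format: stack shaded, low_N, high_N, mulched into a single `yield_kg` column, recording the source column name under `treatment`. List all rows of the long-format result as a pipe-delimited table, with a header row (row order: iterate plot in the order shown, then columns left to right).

Each (plot, column) pair becomes one row: 3 × 4 = 12 rows.
For example, (A, shaded) → yield_kg=133.

| plot | treatment | yield_kg |
| A | shaded | 133 |
| A | low_N | 265 |
| A | high_N | 908 |
| A | mulched | 796 |
| B | shaded | 64 |
| B | low_N | 745 |
| B | high_N | 617 |
| B | mulched | 676 |
| C | shaded | 142 |
| C | low_N | 879 |
| C | high_N | 640 |
| C | mulched | 847 |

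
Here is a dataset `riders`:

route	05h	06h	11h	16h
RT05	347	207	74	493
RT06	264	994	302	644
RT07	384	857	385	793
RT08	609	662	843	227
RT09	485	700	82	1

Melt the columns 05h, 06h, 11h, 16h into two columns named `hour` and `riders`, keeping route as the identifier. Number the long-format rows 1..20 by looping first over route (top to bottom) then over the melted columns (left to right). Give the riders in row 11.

20 rows total (5 × 4). Row 11: index ⌊(11-1)/4⌋ = 2 into route → RT07; (11-1) mod 4 = 2 into the melted columns → 11h.
So row 11 is (RT07, 11h, 385); riders = 385.

385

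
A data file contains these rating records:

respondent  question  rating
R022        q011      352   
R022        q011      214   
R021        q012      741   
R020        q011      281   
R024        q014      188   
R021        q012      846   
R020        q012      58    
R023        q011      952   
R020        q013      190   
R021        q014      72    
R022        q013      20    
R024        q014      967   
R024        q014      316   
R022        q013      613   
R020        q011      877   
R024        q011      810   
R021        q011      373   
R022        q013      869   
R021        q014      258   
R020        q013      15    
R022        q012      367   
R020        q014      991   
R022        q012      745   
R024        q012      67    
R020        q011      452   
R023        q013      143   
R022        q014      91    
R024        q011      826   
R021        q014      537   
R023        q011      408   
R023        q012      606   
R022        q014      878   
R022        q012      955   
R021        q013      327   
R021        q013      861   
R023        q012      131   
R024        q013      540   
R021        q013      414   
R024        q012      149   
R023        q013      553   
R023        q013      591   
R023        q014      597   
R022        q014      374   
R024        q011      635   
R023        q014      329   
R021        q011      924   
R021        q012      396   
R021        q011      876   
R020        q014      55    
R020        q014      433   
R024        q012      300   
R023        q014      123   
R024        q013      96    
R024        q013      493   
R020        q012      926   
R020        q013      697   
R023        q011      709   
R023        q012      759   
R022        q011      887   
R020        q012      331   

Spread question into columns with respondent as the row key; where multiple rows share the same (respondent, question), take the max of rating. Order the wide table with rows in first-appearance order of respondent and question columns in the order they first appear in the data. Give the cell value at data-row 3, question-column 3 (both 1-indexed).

With rows in first-appearance order of respondent, row 3 is respondent=R020. question columns in first-appearance order: q011, q012, q014, q013; column 3 is q014.
Long rows with respondent=R020, question=q014: max(991, 55, 433) = 991.

991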